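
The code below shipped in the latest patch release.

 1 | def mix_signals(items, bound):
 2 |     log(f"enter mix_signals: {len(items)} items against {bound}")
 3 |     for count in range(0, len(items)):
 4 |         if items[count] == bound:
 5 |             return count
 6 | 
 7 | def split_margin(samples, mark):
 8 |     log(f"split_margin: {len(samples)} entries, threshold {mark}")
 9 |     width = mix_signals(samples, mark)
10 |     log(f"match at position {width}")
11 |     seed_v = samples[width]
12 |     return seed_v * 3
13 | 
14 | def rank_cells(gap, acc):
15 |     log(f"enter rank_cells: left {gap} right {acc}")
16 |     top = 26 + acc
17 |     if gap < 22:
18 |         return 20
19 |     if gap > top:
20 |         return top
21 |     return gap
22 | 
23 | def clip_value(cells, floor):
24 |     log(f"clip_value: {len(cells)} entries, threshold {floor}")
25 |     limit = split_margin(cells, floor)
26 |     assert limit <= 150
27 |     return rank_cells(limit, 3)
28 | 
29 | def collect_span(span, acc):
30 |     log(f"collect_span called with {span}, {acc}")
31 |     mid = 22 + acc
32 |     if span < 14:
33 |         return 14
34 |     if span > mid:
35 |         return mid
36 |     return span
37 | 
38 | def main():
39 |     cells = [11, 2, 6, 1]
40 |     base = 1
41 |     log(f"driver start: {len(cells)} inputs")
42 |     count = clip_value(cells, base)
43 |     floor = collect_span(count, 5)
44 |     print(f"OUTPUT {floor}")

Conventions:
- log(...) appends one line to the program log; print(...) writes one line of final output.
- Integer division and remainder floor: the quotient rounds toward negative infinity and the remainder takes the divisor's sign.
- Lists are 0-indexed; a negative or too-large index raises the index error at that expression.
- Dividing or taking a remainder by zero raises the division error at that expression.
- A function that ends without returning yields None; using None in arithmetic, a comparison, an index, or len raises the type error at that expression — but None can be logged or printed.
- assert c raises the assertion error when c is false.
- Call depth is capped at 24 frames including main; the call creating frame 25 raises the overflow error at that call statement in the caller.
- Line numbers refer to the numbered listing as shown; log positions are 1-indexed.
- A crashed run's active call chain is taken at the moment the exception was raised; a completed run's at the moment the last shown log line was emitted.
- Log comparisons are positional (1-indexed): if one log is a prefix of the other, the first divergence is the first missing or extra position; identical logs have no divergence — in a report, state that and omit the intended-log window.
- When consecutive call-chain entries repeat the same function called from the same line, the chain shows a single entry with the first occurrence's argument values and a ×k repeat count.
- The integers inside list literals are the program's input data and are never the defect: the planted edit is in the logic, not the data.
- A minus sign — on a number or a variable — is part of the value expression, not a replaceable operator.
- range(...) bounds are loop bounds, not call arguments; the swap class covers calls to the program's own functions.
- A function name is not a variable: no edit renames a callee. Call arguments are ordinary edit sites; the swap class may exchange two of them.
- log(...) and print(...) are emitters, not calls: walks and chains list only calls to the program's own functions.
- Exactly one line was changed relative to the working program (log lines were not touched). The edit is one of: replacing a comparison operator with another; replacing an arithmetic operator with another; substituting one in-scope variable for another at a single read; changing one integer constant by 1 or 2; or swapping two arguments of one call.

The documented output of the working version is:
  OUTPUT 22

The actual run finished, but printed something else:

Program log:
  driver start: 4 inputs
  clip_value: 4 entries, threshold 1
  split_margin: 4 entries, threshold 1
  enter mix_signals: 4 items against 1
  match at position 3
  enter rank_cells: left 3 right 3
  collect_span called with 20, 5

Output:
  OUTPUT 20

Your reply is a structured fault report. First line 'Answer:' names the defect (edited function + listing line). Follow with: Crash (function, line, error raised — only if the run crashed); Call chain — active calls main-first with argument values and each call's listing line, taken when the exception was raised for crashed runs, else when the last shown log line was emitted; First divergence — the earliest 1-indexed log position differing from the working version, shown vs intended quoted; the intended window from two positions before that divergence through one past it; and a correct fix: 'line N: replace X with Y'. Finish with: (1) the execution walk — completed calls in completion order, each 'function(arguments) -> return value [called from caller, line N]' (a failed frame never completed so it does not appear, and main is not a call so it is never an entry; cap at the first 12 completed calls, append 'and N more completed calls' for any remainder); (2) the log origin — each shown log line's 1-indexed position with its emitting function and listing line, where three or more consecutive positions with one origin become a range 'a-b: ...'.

Answer: the defect is in rank_cells at line 18.
Key fact: Position 7 is the first bad log line: 'collect_span called with 20, 5' should read 'collect_span called with 22, 5'.
Call chain: main -> collect_span(20, 5) (called at line 43).
First divergence: position 7 — the shown line 'collect_span called with 20, 5' should read 'collect_span called with 22, 5'.
Intended log window:
  5: match at position 3
  6: enter rank_cells: left 3 right 3
  7: collect_span called with 22, 5
Execution walk:
  mix_signals([11, 2, 6, 1], 1) -> 3  [called from split_margin, line 9]
  split_margin([11, 2, 6, 1], 1) -> 3  [called from clip_value, line 25]
  rank_cells(3, 3) -> 20  [called from clip_value, line 27]
  clip_value([11, 2, 6, 1], 1) -> 20  [called from main, line 42]
  collect_span(20, 5) -> 20  [called from main, line 43]
Log origin:
  1: from main, line 41
  2: from clip_value, line 24
  3: from split_margin, line 8
  4: from mix_signals, line 2
  5: from split_margin, line 10
  6: from rank_cells, line 15
  7: from collect_span, line 30
A correct fix: line 18: replace `20` with `22`.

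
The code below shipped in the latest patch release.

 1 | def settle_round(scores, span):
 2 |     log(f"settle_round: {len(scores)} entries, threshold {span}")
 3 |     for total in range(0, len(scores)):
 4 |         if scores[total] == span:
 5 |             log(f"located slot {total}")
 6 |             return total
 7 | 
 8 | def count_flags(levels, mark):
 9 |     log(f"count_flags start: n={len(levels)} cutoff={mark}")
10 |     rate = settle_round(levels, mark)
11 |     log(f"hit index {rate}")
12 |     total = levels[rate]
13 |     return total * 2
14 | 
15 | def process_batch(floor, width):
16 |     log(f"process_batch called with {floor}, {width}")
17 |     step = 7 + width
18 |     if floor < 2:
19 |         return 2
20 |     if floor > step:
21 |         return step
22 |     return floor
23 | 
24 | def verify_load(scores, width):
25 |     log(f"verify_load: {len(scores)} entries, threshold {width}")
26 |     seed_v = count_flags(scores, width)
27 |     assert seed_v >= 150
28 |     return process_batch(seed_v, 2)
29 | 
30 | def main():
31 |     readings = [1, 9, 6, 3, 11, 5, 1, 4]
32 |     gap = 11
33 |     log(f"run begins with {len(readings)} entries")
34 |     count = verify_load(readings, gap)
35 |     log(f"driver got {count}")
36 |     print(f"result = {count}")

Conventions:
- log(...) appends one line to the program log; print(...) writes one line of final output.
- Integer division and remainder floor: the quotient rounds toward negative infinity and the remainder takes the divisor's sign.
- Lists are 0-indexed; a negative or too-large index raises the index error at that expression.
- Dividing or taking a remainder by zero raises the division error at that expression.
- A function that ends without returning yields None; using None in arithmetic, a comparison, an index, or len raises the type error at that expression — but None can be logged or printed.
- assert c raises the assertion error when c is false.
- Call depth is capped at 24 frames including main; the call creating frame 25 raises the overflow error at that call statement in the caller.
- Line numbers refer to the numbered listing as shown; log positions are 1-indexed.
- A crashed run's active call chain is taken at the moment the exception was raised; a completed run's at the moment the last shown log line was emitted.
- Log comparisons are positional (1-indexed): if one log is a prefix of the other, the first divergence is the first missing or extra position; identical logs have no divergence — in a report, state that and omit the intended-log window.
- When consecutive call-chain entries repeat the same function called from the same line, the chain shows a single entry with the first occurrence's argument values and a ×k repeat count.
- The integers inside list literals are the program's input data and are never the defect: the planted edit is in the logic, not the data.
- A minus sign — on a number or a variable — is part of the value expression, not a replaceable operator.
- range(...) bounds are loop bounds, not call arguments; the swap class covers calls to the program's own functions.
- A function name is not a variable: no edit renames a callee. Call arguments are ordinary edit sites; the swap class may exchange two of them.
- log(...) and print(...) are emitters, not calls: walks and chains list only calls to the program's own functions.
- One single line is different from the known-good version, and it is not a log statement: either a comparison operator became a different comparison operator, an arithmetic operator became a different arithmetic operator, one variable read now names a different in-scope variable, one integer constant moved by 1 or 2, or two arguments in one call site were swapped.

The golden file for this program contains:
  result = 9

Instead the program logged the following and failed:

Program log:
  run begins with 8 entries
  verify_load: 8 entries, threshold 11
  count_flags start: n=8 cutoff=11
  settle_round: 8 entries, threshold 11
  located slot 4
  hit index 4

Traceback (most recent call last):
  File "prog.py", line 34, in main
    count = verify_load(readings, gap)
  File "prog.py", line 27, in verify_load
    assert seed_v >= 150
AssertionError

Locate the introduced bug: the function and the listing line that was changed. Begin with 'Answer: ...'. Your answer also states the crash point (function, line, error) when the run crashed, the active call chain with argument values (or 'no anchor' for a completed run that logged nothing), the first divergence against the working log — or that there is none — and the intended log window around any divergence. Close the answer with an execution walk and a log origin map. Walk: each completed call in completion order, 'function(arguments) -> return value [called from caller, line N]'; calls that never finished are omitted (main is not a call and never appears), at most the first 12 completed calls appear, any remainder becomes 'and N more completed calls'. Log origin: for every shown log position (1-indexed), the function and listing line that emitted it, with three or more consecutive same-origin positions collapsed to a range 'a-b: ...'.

Answer: the defect is in verify_load at line 27.
Key fact: The log ends early — 6 lines, where the working version next logs 'process_batch called with 22, 2'.
Crash: verify_load, line 27, AssertionError.
Call chain: main -> verify_load([1, 9, 6, 3, 11, 5, 1, 4], 11) (called at line 34).
First divergence: position 7; the shown log stops at 6 lines while the working version next logs 'process_batch called with 22, 2'.
Intended log window:
  5: located slot 4
  6: hit index 4
  7: process_batch called with 22, 2
  8: driver got 9
Execution walk:
  settle_round([1, 9, 6, 3, 11, 5, 1, 4], 11) -> 4  [called from count_flags, line 10]
  count_flags([1, 9, 6, 3, 11, 5, 1, 4], 11) -> 22  [called from verify_load, line 26]
Log origins:
  1 — main, line 33
  2 — verify_load, line 25
  3 — count_flags, line 9
  4 — settle_round, line 2
  5 — settle_round, line 5
  6 — count_flags, line 11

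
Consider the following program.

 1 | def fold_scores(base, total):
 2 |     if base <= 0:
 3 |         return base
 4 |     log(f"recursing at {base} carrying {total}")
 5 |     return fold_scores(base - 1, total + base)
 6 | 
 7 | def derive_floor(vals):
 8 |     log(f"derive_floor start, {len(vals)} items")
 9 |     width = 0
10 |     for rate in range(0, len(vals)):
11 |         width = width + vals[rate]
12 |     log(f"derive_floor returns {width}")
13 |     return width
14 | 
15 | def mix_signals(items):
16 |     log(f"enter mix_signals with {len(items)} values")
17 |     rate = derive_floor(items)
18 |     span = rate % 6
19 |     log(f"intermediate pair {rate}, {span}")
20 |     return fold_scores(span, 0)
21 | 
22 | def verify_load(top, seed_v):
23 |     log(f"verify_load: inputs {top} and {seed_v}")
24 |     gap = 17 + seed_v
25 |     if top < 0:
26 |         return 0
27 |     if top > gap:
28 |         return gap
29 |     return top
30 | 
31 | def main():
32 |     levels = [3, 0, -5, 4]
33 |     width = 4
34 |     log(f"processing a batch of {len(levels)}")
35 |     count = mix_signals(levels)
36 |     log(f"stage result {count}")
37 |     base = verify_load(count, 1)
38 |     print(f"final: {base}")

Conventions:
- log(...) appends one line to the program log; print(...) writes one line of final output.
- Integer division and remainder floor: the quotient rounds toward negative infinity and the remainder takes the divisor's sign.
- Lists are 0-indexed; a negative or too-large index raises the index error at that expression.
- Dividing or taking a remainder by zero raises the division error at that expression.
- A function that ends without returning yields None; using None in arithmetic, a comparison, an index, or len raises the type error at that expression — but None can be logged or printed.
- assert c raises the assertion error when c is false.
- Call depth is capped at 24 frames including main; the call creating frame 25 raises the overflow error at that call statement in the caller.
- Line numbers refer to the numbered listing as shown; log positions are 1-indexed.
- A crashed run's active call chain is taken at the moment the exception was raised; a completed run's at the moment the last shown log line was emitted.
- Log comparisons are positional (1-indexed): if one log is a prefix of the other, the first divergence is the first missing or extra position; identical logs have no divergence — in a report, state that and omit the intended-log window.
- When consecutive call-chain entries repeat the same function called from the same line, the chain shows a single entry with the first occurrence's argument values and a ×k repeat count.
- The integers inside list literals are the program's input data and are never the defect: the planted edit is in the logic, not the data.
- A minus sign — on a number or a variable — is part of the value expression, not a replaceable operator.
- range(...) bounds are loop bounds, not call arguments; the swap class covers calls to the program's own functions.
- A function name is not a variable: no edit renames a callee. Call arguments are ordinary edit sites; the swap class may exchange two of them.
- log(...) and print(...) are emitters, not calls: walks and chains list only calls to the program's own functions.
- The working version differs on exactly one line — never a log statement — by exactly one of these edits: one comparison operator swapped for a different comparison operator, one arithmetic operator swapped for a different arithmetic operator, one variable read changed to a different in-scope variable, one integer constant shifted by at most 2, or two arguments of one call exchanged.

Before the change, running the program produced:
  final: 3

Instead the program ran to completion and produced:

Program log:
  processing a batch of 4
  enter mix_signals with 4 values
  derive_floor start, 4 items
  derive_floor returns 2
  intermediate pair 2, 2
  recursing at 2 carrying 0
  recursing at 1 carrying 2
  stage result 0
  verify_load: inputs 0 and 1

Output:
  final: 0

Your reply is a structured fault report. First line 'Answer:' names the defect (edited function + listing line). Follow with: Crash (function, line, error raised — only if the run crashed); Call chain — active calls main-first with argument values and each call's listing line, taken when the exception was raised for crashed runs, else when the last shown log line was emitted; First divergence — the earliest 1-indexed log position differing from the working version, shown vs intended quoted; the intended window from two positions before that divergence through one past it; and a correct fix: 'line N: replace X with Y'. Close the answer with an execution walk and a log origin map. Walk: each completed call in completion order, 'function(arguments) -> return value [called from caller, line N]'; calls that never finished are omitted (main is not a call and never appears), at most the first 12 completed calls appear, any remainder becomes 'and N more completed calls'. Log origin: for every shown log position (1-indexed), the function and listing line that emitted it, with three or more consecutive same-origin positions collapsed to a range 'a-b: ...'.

Answer: the defect is in fold_scores at line 3.
The tell: Log line 8 is where behavior first shows: 'stage result 0' appears instead of 'stage result 3'.
Call chain: main -> verify_load(0, 1) (called at line 37).
First divergence: position 8 — shown 'stage result 0', intended 'stage result 3'.
Intended log window:
  6: recursing at 2 carrying 0
  7: recursing at 1 carrying 2
  8: stage result 3
  9: verify_load: inputs 3 and 1
Execution walk:
  derive_floor([3, 0, -5, 4]) -> 2  [called from mix_signals, line 17]
  fold_scores(0, 3) -> 0  [called from fold_scores, line 5]
  fold_scores(1, 2) -> 0  [called from fold_scores, line 5]
  fold_scores(2, 0) -> 0  [called from mix_signals, line 20]
  mix_signals([3, 0, -5, 4]) -> 0  [called from main, line 35]
  verify_load(0, 1) -> 0  [called from main, line 37]
Log origins:
  1 — main, line 34
  2 — mix_signals, line 16
  3 — derive_floor, line 8
  4 — derive_floor, line 12
  5 — mix_signals, line 19
  6 — fold_scores, line 4
  7 — fold_scores, line 4
  8 — main, line 36
  9 — verify_load, line 23
A correct fix: line 3: replace `base` with `total`.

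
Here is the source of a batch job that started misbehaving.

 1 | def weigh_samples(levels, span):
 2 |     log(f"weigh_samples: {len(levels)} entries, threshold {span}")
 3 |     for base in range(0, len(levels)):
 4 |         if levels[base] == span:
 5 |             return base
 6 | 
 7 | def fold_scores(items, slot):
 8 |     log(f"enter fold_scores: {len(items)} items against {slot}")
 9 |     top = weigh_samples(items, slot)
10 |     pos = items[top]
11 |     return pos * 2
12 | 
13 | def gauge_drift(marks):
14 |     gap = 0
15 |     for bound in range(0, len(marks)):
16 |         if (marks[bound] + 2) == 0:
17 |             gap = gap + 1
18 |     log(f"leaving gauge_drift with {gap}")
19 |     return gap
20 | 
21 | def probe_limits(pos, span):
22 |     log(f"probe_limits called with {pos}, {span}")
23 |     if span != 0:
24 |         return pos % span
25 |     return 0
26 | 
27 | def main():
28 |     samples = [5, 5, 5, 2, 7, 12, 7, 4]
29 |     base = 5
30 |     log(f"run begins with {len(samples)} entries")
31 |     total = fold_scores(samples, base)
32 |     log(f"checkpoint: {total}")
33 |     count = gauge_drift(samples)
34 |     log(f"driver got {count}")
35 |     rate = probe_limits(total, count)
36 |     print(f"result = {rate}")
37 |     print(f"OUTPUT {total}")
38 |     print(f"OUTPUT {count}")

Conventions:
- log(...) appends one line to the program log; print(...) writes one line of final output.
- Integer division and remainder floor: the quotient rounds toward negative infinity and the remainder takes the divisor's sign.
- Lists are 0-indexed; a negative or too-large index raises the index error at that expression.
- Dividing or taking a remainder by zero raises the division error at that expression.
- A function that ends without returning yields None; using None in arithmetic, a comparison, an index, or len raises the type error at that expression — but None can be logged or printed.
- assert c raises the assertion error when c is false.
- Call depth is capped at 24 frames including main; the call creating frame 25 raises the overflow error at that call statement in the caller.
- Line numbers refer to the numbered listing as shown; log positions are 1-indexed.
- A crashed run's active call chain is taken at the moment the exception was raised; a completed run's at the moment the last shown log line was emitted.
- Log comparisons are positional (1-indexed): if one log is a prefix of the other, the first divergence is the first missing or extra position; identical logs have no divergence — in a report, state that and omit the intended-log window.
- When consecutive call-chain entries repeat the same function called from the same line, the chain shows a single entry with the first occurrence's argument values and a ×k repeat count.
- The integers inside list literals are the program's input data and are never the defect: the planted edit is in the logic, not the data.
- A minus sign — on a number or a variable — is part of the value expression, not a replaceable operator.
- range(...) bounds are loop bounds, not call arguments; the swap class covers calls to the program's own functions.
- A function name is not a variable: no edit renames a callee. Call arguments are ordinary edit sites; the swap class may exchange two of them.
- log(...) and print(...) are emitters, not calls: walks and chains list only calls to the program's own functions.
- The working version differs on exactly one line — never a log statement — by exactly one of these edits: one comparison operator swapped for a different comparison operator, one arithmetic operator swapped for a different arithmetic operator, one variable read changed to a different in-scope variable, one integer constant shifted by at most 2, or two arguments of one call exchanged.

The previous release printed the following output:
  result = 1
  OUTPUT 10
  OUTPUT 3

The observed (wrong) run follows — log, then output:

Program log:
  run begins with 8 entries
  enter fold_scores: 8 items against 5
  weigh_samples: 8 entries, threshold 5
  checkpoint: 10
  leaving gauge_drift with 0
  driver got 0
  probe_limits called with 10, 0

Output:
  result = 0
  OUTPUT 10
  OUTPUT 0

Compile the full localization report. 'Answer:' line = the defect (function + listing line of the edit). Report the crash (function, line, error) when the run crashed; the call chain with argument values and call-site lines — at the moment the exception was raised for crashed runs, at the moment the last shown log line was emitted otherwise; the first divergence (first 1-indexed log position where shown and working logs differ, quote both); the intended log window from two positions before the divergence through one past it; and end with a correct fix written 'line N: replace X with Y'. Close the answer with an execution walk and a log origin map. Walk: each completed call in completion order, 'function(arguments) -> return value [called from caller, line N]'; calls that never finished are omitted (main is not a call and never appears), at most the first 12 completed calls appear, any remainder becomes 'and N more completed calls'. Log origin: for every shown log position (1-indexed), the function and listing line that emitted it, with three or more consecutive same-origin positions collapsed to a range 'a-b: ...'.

Answer: the defect is in gauge_drift at line 16.
Key observation: Log line 5 is where behavior first shows: 'leaving gauge_drift with 0' appears instead of 'leaving gauge_drift with 3'.
Call chain: main -> probe_limits(10, 0) (called at line 35).
First divergence: position 5 — the shown line 'leaving gauge_drift with 0' should read 'leaving gauge_drift with 3'.
Intended log window:
  3: weigh_samples: 8 entries, threshold 5
  4: checkpoint: 10
  5: leaving gauge_drift with 3
  6: driver got 3
Execution walk:
  weigh_samples([5, 5, 5, 2, 7, 12, 7, 4], 5) -> 0  [called from fold_scores, line 9]
  fold_scores([5, 5, 5, 2, 7, 12, 7, 4], 5) -> 10  [called from main, line 31]
  gauge_drift([5, 5, 5, 2, 7, 12, 7, 4]) -> 0  [called from main, line 33]
  probe_limits(10, 0) -> 0  [called from main, line 35]
Log origin:
  1: from main, line 30
  2: from fold_scores, line 8
  3: from weigh_samples, line 2
  4: from main, line 32
  5: from gauge_drift, line 18
  6: from main, line 34
  7: from probe_limits, line 22
A correct fix: line 16: replace `+` with `%`.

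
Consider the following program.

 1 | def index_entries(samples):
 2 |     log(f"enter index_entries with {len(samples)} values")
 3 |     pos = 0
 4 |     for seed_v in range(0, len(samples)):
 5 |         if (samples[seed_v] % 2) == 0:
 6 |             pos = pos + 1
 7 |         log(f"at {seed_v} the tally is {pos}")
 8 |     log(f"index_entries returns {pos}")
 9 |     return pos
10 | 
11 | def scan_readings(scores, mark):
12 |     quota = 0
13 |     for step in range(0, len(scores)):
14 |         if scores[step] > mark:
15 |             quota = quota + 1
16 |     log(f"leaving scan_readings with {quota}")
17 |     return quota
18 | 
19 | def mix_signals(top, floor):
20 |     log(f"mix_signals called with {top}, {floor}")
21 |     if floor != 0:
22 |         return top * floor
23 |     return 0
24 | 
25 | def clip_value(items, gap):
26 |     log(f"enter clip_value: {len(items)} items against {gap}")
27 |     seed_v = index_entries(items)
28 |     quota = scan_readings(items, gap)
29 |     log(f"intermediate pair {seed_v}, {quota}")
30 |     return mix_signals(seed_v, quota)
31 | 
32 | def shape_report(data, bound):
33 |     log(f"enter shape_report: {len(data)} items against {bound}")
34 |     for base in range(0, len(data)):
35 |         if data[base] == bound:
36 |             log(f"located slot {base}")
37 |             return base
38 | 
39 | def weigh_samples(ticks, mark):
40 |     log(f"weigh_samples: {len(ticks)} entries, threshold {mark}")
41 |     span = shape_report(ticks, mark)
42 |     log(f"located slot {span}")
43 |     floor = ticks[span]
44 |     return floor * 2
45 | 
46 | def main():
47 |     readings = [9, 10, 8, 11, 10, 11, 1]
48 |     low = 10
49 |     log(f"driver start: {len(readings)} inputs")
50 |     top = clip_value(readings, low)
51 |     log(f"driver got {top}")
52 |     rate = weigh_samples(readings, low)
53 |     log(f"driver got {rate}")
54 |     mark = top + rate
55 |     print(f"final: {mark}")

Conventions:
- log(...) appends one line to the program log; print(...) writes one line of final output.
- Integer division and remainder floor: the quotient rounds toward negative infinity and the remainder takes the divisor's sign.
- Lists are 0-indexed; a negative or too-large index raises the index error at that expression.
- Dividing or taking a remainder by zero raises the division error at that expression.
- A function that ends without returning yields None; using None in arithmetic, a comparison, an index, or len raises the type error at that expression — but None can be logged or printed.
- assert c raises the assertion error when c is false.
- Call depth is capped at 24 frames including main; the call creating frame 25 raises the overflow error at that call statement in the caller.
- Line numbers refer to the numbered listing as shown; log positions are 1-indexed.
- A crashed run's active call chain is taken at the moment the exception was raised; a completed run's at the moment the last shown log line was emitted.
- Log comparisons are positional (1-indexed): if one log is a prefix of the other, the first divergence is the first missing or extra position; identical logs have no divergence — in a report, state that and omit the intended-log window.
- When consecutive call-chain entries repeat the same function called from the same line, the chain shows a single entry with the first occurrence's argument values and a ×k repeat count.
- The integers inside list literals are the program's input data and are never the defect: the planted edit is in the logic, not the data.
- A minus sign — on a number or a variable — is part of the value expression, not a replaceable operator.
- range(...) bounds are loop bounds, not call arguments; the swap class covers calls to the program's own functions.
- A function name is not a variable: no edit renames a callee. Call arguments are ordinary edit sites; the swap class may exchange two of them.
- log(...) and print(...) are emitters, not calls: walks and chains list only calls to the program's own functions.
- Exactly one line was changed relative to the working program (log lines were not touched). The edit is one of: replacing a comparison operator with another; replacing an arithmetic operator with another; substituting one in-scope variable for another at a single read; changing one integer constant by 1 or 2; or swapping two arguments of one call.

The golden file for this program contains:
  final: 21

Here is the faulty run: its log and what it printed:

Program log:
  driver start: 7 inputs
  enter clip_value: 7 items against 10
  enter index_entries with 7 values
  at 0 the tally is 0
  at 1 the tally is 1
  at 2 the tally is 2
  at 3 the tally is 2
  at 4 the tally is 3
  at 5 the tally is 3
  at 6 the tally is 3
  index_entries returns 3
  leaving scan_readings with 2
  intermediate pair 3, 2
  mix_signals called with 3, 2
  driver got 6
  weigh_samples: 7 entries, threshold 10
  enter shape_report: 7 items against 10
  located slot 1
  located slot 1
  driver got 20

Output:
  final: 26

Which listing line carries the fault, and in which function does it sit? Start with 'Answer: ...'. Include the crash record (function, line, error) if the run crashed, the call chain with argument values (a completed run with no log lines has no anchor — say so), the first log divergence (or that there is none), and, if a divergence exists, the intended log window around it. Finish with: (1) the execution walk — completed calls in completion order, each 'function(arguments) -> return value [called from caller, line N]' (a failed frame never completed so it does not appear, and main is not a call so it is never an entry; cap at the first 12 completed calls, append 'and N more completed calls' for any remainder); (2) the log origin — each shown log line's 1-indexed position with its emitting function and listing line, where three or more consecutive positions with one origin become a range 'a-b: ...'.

Answer: the defect is in mix_signals at line 22.
The tell: Log line 15 is where behavior first shows: 'driver got 6' appears instead of 'driver got 1'.
Call chain: main.
First divergence: position 15; shown 'driver got 6' vs intended 'driver got 1'.
Intended log window:
  13: intermediate pair 3, 2
  14: mix_signals called with 3, 2
  15: driver got 1
  16: weigh_samples: 7 entries, threshold 10
Execution walk:
  index_entries([9, 10, 8, 11, 10, 11, 1]) -> 3  [called from clip_value, line 27]
  scan_readings([9, 10, 8, 11, 10, 11, 1], 10) -> 2  [called from clip_value, line 28]
  mix_signals(3, 2) -> 6  [called from clip_value, line 30]
  clip_value([9, 10, 8, 11, 10, 11, 1], 10) -> 6  [called from main, line 50]
  shape_report([9, 10, 8, 11, 10, 11, 1], 10) -> 1  [called from weigh_samples, line 41]
  weigh_samples([9, 10, 8, 11, 10, 11, 1], 10) -> 20  [called from main, line 52]
Log origins:
  1: from main, line 49
  2: from clip_value, line 26
  3: from index_entries, line 2
  4-10: from index_entries, line 7
  11: from index_entries, line 8
  12: from scan_readings, line 16
  13: from clip_value, line 29
  14: from mix_signals, line 20
  15: from main, line 51
  16: from weigh_samples, line 40
  17: from shape_report, line 33
  18: from shape_report, line 36
  19: from weigh_samples, line 42
  20: from main, line 53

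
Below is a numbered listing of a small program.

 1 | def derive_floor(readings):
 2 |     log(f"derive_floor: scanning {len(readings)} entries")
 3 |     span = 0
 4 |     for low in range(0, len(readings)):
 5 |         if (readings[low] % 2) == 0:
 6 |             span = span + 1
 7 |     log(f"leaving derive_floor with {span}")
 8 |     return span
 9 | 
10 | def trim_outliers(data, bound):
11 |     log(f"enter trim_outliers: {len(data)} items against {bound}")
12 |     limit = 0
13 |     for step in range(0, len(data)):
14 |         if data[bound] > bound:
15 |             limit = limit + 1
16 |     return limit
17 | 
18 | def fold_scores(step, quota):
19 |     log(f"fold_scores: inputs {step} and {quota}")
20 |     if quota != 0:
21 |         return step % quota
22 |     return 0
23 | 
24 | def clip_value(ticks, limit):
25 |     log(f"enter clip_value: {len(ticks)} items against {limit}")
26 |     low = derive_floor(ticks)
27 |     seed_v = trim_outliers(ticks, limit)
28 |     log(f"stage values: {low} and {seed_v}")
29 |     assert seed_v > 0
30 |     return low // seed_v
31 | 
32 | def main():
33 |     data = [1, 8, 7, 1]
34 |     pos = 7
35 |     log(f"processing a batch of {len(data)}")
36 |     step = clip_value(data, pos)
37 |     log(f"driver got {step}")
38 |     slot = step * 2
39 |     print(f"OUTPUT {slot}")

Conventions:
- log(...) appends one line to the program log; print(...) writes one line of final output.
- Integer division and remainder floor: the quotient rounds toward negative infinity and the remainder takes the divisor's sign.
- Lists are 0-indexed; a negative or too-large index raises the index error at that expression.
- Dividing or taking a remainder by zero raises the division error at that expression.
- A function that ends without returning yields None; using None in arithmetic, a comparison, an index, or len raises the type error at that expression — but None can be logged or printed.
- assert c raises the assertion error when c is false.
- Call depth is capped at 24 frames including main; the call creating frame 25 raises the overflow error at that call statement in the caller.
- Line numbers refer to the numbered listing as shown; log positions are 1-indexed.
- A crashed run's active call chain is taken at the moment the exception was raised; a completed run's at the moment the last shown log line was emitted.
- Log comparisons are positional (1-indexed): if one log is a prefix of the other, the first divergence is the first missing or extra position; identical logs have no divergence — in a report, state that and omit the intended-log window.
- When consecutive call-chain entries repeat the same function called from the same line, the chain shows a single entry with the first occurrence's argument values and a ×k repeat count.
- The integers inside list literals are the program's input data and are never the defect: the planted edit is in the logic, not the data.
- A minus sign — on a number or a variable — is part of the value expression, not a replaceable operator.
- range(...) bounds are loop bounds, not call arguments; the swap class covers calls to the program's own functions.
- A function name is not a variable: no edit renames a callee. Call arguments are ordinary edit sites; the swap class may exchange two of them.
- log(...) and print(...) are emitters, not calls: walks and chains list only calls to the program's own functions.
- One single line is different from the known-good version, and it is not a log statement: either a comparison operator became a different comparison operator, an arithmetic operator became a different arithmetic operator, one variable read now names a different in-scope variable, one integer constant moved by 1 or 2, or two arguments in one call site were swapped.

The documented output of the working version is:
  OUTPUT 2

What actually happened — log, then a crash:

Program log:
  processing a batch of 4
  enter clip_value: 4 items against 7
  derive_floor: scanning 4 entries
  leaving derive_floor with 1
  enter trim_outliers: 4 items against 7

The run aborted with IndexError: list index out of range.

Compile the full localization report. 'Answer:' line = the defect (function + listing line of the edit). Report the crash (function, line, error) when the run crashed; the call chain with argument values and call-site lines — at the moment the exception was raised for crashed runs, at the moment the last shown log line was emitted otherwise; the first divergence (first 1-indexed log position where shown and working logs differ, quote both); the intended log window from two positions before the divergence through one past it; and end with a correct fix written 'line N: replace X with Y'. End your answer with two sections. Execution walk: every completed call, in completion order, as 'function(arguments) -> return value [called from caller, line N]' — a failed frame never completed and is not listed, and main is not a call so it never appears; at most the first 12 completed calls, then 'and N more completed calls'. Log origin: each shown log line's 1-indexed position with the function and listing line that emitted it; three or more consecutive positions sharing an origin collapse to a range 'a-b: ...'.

Answer: the defect is in trim_outliers at line 14.
Key fact: The faulty run's log stops after 5 lines; the working version's next line would be 'stage values: 1 and 1'.
Crash: trim_outliers, line 14, IndexError.
Call chain: main -> clip_value([1, 8, 7, 1], 7) (called at line 36) -> trim_outliers([1, 8, 7, 1], 7) (called at line 27).
First divergence: position 6 (shown log ended at 5 lines; the working version continues: 'stage values: 1 and 1').
Intended log window:
  4: leaving derive_floor with 1
  5: enter trim_outliers: 4 items against 7
  6: stage values: 1 and 1
  7: driver got 1
Execution walk:
  derive_floor([1, 8, 7, 1]) -> 1  [called from clip_value, line 26]
Origin of each log line:
  1: logged in main at line 35
  2: logged in clip_value at line 25
  3: logged in derive_floor at line 2
  4: logged in derive_floor at line 7
  5: logged in trim_outliers at line 11
A correct fix: line 14: replace `data[bound]` with `data[step]`.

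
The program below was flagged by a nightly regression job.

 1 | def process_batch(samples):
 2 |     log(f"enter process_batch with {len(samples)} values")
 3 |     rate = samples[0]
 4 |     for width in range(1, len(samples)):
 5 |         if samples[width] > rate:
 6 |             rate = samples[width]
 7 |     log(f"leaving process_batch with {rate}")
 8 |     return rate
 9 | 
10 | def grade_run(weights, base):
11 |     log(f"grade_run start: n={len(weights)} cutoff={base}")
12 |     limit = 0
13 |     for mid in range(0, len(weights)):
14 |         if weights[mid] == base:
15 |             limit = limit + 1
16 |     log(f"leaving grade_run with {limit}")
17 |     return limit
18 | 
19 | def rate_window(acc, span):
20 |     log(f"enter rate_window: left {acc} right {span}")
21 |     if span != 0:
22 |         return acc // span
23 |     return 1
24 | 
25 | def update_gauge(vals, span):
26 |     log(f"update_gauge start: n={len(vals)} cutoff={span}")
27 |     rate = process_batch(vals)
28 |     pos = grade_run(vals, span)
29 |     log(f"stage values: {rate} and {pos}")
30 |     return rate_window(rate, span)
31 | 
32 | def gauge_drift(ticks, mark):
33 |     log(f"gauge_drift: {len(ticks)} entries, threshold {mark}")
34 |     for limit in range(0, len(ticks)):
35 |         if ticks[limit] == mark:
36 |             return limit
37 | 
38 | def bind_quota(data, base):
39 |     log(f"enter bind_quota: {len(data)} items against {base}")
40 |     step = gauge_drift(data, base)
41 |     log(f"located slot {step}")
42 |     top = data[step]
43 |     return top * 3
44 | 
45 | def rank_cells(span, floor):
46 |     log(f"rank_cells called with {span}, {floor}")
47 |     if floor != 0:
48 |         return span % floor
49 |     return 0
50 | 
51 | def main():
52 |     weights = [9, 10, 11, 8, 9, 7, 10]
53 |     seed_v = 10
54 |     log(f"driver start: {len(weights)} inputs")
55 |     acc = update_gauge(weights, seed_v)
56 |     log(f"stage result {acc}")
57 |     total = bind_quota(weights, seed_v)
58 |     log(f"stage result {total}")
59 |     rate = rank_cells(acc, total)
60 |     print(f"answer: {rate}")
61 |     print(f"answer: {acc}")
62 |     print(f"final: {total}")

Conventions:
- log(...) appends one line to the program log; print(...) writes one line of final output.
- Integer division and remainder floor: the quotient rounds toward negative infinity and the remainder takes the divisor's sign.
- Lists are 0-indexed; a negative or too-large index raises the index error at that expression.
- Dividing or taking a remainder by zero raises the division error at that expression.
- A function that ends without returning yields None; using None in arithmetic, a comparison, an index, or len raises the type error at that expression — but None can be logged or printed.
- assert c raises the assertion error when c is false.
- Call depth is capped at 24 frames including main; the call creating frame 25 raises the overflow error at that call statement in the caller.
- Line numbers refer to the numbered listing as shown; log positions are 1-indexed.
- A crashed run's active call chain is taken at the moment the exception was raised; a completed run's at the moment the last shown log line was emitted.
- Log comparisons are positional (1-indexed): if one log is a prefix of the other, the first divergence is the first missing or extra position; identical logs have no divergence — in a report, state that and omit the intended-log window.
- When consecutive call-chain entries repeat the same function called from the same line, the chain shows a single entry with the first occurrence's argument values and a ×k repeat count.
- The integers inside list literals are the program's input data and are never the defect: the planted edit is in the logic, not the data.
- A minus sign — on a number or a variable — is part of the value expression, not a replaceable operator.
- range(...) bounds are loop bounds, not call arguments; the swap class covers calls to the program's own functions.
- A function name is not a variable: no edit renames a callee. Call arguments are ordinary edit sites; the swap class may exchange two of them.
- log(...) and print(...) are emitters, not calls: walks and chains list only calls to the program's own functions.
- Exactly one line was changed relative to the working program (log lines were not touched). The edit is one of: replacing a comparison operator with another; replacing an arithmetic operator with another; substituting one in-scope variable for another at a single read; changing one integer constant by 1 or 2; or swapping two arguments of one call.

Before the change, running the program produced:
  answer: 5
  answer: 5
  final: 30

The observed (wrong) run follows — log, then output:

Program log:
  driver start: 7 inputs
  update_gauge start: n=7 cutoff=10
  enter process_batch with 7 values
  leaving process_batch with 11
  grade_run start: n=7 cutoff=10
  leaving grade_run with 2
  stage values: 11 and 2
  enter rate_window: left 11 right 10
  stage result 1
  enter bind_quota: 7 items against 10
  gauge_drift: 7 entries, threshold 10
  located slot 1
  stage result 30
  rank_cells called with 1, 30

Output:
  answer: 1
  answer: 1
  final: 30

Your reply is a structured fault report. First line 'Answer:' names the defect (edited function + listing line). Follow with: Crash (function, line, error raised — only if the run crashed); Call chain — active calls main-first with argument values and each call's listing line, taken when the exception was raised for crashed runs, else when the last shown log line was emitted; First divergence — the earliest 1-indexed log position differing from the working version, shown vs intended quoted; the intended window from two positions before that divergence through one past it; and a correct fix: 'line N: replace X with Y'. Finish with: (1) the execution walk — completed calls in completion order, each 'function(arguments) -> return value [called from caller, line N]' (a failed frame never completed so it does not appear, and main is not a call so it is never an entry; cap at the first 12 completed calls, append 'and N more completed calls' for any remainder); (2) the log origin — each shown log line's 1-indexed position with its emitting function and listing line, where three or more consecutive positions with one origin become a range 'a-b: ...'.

Answer: the defect is in update_gauge at line 30.
The tell: The earliest visible damage is log position 8 — 'enter rate_window: left 11 right 10' rather than the intended 'enter rate_window: left 11 right 2'.
Call chain: main -> rank_cells(1, 30) (called at line 59).
First divergence: at position 8 the run shows 'enter rate_window: left 11 right 10' where the working version logs 'enter rate_window: left 11 right 2'.
Intended log window:
  6: leaving grade_run with 2
  7: stage values: 11 and 2
  8: enter rate_window: left 11 right 2
  9: stage result 5
Execution walk:
  process_batch([9, 10, 11, 8, 9, 7, 10]) -> 11  [called from update_gauge, line 27]
  grade_run([9, 10, 11, 8, 9, 7, 10], 10) -> 2  [called from update_gauge, line 28]
  rate_window(11, 10) -> 1  [called from update_gauge, line 30]
  update_gauge([9, 10, 11, 8, 9, 7, 10], 10) -> 1  [called from main, line 55]
  gauge_drift([9, 10, 11, 8, 9, 7, 10], 10) -> 1  [called from bind_quota, line 40]
  bind_quota([9, 10, 11, 8, 9, 7, 10], 10) -> 30  [called from main, line 57]
  rank_cells(1, 30) -> 1  [called from main, line 59]
Origin of each log line:
  1: emitted by main (line 54)
  2: emitted by update_gauge (line 26)
  3: emitted by process_batch (line 2)
  4: emitted by process_batch (line 7)
  5: emitted by grade_run (line 11)
  6: emitted by grade_run (line 16)
  7: emitted by update_gauge (line 29)
  8: emitted by rate_window (line 20)
  9: emitted by main (line 56)
  10: emitted by bind_quota (line 39)
  11: emitted by gauge_drift (line 33)
  12: emitted by bind_quota (line 41)
  13: emitted by main (line 58)
  14: emitted by rank_cells (line 46)
A correct fix: line 30: replace `span` with `pos`.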